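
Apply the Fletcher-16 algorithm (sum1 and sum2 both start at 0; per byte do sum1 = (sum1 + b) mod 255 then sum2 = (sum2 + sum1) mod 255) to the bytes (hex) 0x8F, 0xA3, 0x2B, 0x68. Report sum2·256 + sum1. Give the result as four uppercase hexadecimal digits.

E7C6

Running sums (mod 255):
  after byte 0 (0x8F): sum1=143, sum2=143
  after byte 1 (0xA3): sum1=51, sum2=194
  after byte 2 (0x2B): sum1=94, sum2=33
  after byte 3 (0x68): sum1=198, sum2=231
Checksum = sum2·256 + sum1 = 231·256 + 198 = 59334 = 0xE7C6.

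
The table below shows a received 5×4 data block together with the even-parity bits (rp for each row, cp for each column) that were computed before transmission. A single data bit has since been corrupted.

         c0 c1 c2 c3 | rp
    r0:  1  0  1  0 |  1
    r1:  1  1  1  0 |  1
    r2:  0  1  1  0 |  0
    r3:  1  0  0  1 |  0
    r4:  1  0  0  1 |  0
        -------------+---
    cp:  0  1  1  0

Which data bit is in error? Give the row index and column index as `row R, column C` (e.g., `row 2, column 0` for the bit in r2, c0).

row 0, column 1

Recompute each row's even parity and compare to rp:
  r0: data parity 0, sent rp 1 → mismatch
  r1: data parity 1, sent rp 1 → ok
  r2: data parity 0, sent rp 0 → ok
  r3: data parity 0, sent rp 0 → ok
  r4: data parity 0, sent rp 0 → ok
Recompute each column's even parity and compare to cp:
  c0: data parity 0, sent cp 0 → ok
  c1: data parity 0, sent cp 1 → mismatch
  c2: data parity 1, sent cp 1 → ok
  c3: data parity 0, sent cp 0 → ok
Exactly one row (r0) and one column (c1) fail → the flipped bit is at their intersection.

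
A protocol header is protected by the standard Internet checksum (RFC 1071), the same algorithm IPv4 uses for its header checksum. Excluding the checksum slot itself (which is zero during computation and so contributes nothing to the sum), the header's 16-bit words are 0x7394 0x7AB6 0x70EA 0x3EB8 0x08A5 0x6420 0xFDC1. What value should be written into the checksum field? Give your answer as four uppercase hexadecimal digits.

F78A

One's-complement addition (fold any carry out of bit 15 back into bit 0):
  0x7394 + 0x7AB6 = 0x0EE4A
  0xEE4A + 0x70EA = 0x15F34 → wrap carry → 0x5F35
  0x5F35 + 0x3EB8 = 0x09DED
  0x9DED + 0x08A5 = 0x0A692
  0xA692 + 0x6420 = 0x10AB2 → wrap carry → 0x0AB3
  0x0AB3 + 0xFDC1 = 0x10874 → wrap carry → 0x0875
One's-complement sum = 0x0875.
Checksum = ~0x0875 & 0xFFFF = 0xF78A.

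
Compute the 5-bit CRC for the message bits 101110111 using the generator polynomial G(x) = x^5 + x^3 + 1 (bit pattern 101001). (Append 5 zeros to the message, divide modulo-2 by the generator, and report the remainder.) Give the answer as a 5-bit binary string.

00010

Append 5 zeros: 10111011100000. Divide by 101001 (XOR where the leading bit is 1):
  pos 0: 101110 XOR 101001 = 000111
  pos 3: 111111 XOR 101001 = 010110
  pos 4: 101100 XOR 101001 = 000101
  pos 7: 101000 XOR 101001 = 000001
Remainder (last 5 bits) = 00010. This is the CRC / FCS.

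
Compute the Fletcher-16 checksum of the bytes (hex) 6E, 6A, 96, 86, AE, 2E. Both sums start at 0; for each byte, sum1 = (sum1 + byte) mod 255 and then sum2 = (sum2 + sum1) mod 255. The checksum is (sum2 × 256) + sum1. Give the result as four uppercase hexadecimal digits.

Running sums (mod 255):
  after byte 0 (6E): sum1=110, sum2=110
  after byte 1 (6A): sum1=216, sum2=71
  after byte 2 (96): sum1=111, sum2=182
  after byte 3 (86): sum1=245, sum2=172
  after byte 4 (AE): sum1=164, sum2=81
  after byte 5 (2E): sum1=210, sum2=36
Checksum = sum2·256 + sum1 = 36·256 + 210 = 9426 = 0x24D2.

24D2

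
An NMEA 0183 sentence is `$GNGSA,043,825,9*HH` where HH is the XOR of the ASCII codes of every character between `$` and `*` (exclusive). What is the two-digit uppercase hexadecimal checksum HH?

XOR the ASCII codes of the payload characters:
  'G' = 0x47 → acc = 0x47
  'N' = 0x4E → acc = 0x09
  'G' = 0x47 → acc = 0x4E
  'S' = 0x53 → acc = 0x1D
  'A' = 0x41 → acc = 0x5C
  ',' = 0x2C → acc = 0x70
  '0' = 0x30 → acc = 0x40
  '4' = 0x34 → acc = 0x74
  '3' = 0x33 → acc = 0x47
  ',' = 0x2C → acc = 0x6B
  '8' = 0x38 → acc = 0x53
  '2' = 0x32 → acc = 0x61
  '5' = 0x35 → acc = 0x54
  ',' = 0x2C → acc = 0x78
  '9' = 0x39 → acc = 0x41
Checksum = 0x41.

41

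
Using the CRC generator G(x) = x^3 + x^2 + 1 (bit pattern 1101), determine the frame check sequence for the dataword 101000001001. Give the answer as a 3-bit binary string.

001

Append 3 zeros: 101000001001000. Divide by 1101 (XOR where the leading bit is 1):
  pos 0: 1010 XOR 1101 = 0111
  pos 1: 1110 XOR 1101 = 0011
  pos 3: 1100 XOR 1101 = 0001
  pos 6: 1010 XOR 1101 = 0111
  pos 7: 1110 XOR 1101 = 0011
  pos 9: 1110 XOR 1101 = 0011
  pos 11: 1100 XOR 1101 = 0001
Remainder (last 3 bits) = 001. This is the CRC / FCS.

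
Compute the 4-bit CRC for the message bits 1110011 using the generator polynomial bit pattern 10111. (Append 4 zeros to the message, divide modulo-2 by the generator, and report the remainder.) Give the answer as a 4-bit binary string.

Append 4 zeros: 11100110000. Divide by 10111 (XOR where the leading bit is 1):
  pos 0: 11100 XOR 10111 = 01011
  pos 1: 10111 XOR 10111 = 00000
  pos 6: 10000 XOR 10111 = 00111
Remainder (last 4 bits) = 0111. This is the CRC / FCS.

0111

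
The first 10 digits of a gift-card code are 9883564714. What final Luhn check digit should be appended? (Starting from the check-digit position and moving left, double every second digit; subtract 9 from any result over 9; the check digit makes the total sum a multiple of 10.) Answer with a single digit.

Partial digits right→left: 4 1 7 4 6 5 3 8 8 9
Double every second digit counting from the check-digit position (so the 1st, 3rd, 5th, ... of the partial from the right).
  doubled (with −9 where >9): 8 5 3 6 7 → sum 29
  kept as-is: 1 4 5 8 9 → sum 27
Total = 29 + 27 = 56.
Check digit = (10 − (56 mod 10)) mod 10 = 4.

4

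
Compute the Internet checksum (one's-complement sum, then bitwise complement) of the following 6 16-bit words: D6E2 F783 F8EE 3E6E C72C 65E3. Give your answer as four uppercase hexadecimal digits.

CD2B

One's-complement addition (fold any carry out of bit 15 back into bit 0):
  0xD6E2 + 0xF783 = 0x1CE65 → wrap carry → 0xCE66
  0xCE66 + 0xF8EE = 0x1C754 → wrap carry → 0xC755
  0xC755 + 0x3E6E = 0x105C3 → wrap carry → 0x05C4
  0x05C4 + 0xC72C = 0x0CCF0
  0xCCF0 + 0x65E3 = 0x132D3 → wrap carry → 0x32D4
One's-complement sum = 0x32D4.
Checksum = ~0x32D4 & 0xFFFF = 0xCD2B.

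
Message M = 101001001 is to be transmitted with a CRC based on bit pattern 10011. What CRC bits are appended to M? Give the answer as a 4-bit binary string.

Append 4 zeros: 1010010010000. Divide by 10011 (XOR where the leading bit is 1):
  pos 0: 10100 XOR 10011 = 00111
  pos 2: 11110 XOR 10011 = 01101
  pos 3: 11010 XOR 10011 = 01001
  pos 4: 10011 XOR 10011 = 00000
Remainder (last 4 bits) = 0000. This is the CRC / FCS.

0000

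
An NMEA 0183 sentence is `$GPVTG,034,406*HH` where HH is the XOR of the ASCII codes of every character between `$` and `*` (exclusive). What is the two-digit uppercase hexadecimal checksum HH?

XOR the ASCII codes of the payload characters:
  'G' = 0x47 → acc = 0x47
  'P' = 0x50 → acc = 0x17
  'V' = 0x56 → acc = 0x41
  'T' = 0x54 → acc = 0x15
  'G' = 0x47 → acc = 0x52
  ',' = 0x2C → acc = 0x7E
  '0' = 0x30 → acc = 0x4E
  '3' = 0x33 → acc = 0x7D
  '4' = 0x34 → acc = 0x49
  ',' = 0x2C → acc = 0x65
  '4' = 0x34 → acc = 0x51
  '0' = 0x30 → acc = 0x61
  '6' = 0x36 → acc = 0x57
Checksum = 0x57.

57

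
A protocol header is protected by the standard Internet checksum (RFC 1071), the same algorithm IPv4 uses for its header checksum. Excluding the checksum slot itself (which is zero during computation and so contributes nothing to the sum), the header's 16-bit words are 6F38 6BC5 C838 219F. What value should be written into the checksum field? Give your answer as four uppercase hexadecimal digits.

One's-complement addition (fold any carry out of bit 15 back into bit 0):
  0x6F38 + 0x6BC5 = 0x0DAFD
  0xDAFD + 0xC838 = 0x1A335 → wrap carry → 0xA336
  0xA336 + 0x219F = 0x0C4D5
One's-complement sum = 0xC4D5.
Checksum = ~0xC4D5 & 0xFFFF = 0x3B2A.

3B2A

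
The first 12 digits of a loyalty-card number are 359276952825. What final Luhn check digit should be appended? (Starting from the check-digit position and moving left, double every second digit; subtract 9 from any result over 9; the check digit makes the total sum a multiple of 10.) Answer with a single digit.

1

Partial digits right→left: 5 2 8 2 5 9 6 7 2 9 5 3
Double every second digit counting from the check-digit position (so the 1st, 3rd, 5th, ... of the partial from the right).
  doubled (with −9 where >9): 1 7 1 3 4 1 → sum 17
  kept as-is: 2 2 9 7 9 3 → sum 32
Total = 17 + 32 = 49.
Check digit = (10 − (49 mod 10)) mod 10 = 1.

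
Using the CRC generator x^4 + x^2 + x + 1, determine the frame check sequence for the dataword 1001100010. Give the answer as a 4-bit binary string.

Append 4 zeros: 10011000100000. Divide by 10111 (XOR where the leading bit is 1):
  pos 0: 10011 XOR 10111 = 00100
  pos 2: 10000 XOR 10111 = 00111
  pos 4: 11101 XOR 10111 = 01010
  pos 5: 10100 XOR 10111 = 00011
  pos 8: 11000 XOR 10111 = 01111
  pos 9: 11110 XOR 10111 = 01001
Remainder (last 4 bits) = 1001. This is the CRC / FCS.

1001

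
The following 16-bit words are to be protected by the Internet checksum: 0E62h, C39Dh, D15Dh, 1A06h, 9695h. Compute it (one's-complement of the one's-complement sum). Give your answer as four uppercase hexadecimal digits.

AC06

One's-complement addition (fold any carry out of bit 15 back into bit 0):
  0x0E62 + 0xC39D = 0x0D1FF
  0xD1FF + 0xD15D = 0x1A35C → wrap carry → 0xA35D
  0xA35D + 0x1A06 = 0x0BD63
  0xBD63 + 0x9695 = 0x153F8 → wrap carry → 0x53F9
One's-complement sum = 0x53F9.
Checksum = ~0x53F9 & 0xFFFF = 0xAC06.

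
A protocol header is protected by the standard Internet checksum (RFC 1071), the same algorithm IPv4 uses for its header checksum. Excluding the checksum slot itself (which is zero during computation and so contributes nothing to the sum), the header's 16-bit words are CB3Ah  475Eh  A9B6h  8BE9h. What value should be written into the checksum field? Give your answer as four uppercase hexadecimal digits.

One's-complement addition (fold any carry out of bit 15 back into bit 0):
  0xCB3A + 0x475E = 0x11298 → wrap carry → 0x1299
  0x1299 + 0xA9B6 = 0x0BC4F
  0xBC4F + 0x8BE9 = 0x14838 → wrap carry → 0x4839
One's-complement sum = 0x4839.
Checksum = ~0x4839 & 0xFFFF = 0xB7C6.

B7C6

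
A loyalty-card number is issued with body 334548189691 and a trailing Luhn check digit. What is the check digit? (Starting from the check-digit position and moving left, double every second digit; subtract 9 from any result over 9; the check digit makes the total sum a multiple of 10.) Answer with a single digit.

Partial digits right→left: 1 9 6 9 8 1 8 4 5 4 3 3
Double every second digit counting from the check-digit position (so the 1st, 3rd, 5th, ... of the partial from the right).
  doubled (with −9 where >9): 2 3 7 7 1 6 → sum 26
  kept as-is: 9 9 1 4 4 3 → sum 30
Total = 26 + 30 = 56.
Check digit = (10 − (56 mod 10)) mod 10 = 4.

4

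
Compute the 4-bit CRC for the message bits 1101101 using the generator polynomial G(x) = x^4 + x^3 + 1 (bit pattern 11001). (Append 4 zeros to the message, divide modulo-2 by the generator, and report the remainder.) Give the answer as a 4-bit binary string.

1110

Append 4 zeros: 11011010000. Divide by 11001 (XOR where the leading bit is 1):
  pos 0: 11011 XOR 11001 = 00010
  pos 3: 10010 XOR 11001 = 01011
  pos 4: 10110 XOR 11001 = 01111
  pos 5: 11110 XOR 11001 = 00111
Remainder (last 4 bits) = 1110. This is the CRC / FCS.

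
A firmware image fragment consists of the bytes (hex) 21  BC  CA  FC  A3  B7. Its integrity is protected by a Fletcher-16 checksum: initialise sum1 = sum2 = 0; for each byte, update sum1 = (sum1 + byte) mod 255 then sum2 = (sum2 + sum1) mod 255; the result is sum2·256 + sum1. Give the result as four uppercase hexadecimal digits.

9701

Running sums (mod 255):
  after byte 0 (21): sum1=33, sum2=33
  after byte 1 (BC): sum1=221, sum2=254
  after byte 2 (CA): sum1=168, sum2=167
  after byte 3 (FC): sum1=165, sum2=77
  after byte 4 (A3): sum1=73, sum2=150
  after byte 5 (B7): sum1=1, sum2=151
Checksum = sum2·256 + sum1 = 151·256 + 1 = 38657 = 0x9701.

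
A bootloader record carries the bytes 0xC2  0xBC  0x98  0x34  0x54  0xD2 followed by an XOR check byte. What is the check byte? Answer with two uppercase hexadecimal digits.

54

XOR the bytes together:
  start with 0xC2
  0xC2 ⊕ 0xBC = 0x7E
  0x7E ⊕ 0x98 = 0xE6
  0xE6 ⊕ 0x34 = 0xD2
  0xD2 ⊕ 0x54 = 0x86
  0x86 ⊕ 0xD2 = 0x54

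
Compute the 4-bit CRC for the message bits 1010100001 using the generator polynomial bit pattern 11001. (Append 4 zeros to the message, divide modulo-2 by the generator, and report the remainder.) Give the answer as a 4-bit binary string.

Append 4 zeros: 10101000010000. Divide by 11001 (XOR where the leading bit is 1):
  pos 0: 10101 XOR 11001 = 01100
  pos 1: 11000 XOR 11001 = 00001
  pos 5: 10001 XOR 11001 = 01000
  pos 6: 10000 XOR 11001 = 01001
  pos 7: 10010 XOR 11001 = 01011
  pos 8: 10110 XOR 11001 = 01111
  pos 9: 11110 XOR 11001 = 00111
Remainder (last 4 bits) = 0111. This is the CRC / FCS.

0111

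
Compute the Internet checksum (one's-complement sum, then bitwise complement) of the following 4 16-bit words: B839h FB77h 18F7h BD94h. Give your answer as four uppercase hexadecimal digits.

75C2

One's-complement addition (fold any carry out of bit 15 back into bit 0):
  0xB839 + 0xFB77 = 0x1B3B0 → wrap carry → 0xB3B1
  0xB3B1 + 0x18F7 = 0x0CCA8
  0xCCA8 + 0xBD94 = 0x18A3C → wrap carry → 0x8A3D
One's-complement sum = 0x8A3D.
Checksum = ~0x8A3D & 0xFFFF = 0x75C2.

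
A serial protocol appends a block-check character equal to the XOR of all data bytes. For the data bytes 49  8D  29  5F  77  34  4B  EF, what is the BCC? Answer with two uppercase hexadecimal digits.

XOR the bytes together:
  start with 0x49
  0x49 ⊕ 0x8D = 0xC4
  0xC4 ⊕ 0x29 = 0xED
  0xED ⊕ 0x5F = 0xB2
  0xB2 ⊕ 0x77 = 0xC5
  0xC5 ⊕ 0x34 = 0xF1
  0xF1 ⊕ 0x4B = 0xBA
  0xBA ⊕ 0xEF = 0x55

55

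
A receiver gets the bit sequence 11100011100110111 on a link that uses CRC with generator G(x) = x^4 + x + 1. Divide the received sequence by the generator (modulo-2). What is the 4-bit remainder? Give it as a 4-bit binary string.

0000

Modulo-2 division of 11100011100110111 by 10011:
  pos 0: 11100 XOR 10011 = 01111
  pos 1: 11110 XOR 10011 = 01101
  pos 2: 11011 XOR 10011 = 01000
  pos 3: 10001 XOR 10011 = 00010
  pos 6: 10100 XOR 10011 = 00111
  pos 8: 11111 XOR 10011 = 01100
  pos 9: 11000 XOR 10011 = 01011
  pos 10: 10111 XOR 10011 = 00100
  pos 12: 10011 XOR 10011 = 00000
Remainder = 0000 (zero — the frame passes the CRC check).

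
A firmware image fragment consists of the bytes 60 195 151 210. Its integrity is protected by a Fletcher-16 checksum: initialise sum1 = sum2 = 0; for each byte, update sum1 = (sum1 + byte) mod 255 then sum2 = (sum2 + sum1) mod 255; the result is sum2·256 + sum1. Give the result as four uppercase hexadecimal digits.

3E6A

Running sums (mod 255):
  after byte 0 (60): sum1=60, sum2=60
  after byte 1 (195): sum1=0, sum2=60
  after byte 2 (151): sum1=151, sum2=211
  after byte 3 (210): sum1=106, sum2=62
Checksum = sum2·256 + sum1 = 62·256 + 106 = 15978 = 0x3E6A.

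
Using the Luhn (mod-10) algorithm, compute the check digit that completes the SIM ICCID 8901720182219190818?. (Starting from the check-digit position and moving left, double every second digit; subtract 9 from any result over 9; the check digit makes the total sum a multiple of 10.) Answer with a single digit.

Partial digits right→left: 8 1 8 0 9 1 9 1 2 2 8 1 0 2 7 1 0 9 8
Double every second digit counting from the check-digit position (so the 1st, 3rd, 5th, ... of the partial from the right).
  doubled (with −9 where >9): 7 7 9 9 4 7 0 5 0 7 → sum 55
  kept as-is: 1 0 1 1 2 1 2 1 9 → sum 18
Total = 55 + 18 = 73.
Check digit = (10 − (73 mod 10)) mod 10 = 7.

7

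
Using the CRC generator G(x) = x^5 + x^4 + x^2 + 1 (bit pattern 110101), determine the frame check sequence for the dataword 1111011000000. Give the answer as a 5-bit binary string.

Append 5 zeros: 111101100000000000. Divide by 110101 (XOR where the leading bit is 1):
  pos 0: 111101 XOR 110101 = 001000
  pos 2: 100010 XOR 110101 = 010111
  pos 3: 101110 XOR 110101 = 011011
  pos 4: 110110 XOR 110101 = 000011
  pos 8: 110000 XOR 110101 = 000101
  pos 11: 101000 XOR 110101 = 011101
  pos 12: 111010 XOR 110101 = 001111
Remainder (last 5 bits) = 01111. This is the CRC / FCS.

01111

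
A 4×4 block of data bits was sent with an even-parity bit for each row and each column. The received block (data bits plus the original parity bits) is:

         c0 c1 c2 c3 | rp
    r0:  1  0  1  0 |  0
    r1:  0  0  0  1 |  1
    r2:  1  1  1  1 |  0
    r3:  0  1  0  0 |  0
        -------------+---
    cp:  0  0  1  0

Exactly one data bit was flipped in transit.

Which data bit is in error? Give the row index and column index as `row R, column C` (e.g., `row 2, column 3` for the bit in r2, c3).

Recompute each row's even parity and compare to rp:
  r0: data parity 0, sent rp 0 → ok
  r1: data parity 1, sent rp 1 → ok
  r2: data parity 0, sent rp 0 → ok
  r3: data parity 1, sent rp 0 → mismatch
Recompute each column's even parity and compare to cp:
  c0: data parity 0, sent cp 0 → ok
  c1: data parity 0, sent cp 0 → ok
  c2: data parity 0, sent cp 1 → mismatch
  c3: data parity 0, sent cp 0 → ok
Exactly one row (r3) and one column (c2) fail → the flipped bit is at their intersection.

row 3, column 2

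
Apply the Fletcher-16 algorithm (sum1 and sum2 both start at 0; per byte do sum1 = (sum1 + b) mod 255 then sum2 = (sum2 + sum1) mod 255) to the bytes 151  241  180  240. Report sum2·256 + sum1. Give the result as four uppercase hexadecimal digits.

8E2F

Running sums (mod 255):
  after byte 0 (151): sum1=151, sum2=151
  after byte 1 (241): sum1=137, sum2=33
  after byte 2 (180): sum1=62, sum2=95
  after byte 3 (240): sum1=47, sum2=142
Checksum = sum2·256 + sum1 = 142·256 + 47 = 36399 = 0x8E2F.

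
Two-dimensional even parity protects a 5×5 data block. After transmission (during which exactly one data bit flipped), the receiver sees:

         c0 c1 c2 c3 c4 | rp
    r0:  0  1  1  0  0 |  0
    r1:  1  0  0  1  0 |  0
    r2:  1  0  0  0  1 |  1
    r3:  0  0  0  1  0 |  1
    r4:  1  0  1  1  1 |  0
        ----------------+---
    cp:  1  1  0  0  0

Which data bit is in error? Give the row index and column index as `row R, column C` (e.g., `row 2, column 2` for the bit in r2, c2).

Recompute each row's even parity and compare to rp:
  r0: data parity 0, sent rp 0 → ok
  r1: data parity 0, sent rp 0 → ok
  r2: data parity 0, sent rp 1 → mismatch
  r3: data parity 1, sent rp 1 → ok
  r4: data parity 0, sent rp 0 → ok
Recompute each column's even parity and compare to cp:
  c0: data parity 1, sent cp 1 → ok
  c1: data parity 1, sent cp 1 → ok
  c2: data parity 0, sent cp 0 → ok
  c3: data parity 1, sent cp 0 → mismatch
  c4: data parity 0, sent cp 0 → ok
Exactly one row (r2) and one column (c3) fail → the flipped bit is at their intersection.

row 2, column 3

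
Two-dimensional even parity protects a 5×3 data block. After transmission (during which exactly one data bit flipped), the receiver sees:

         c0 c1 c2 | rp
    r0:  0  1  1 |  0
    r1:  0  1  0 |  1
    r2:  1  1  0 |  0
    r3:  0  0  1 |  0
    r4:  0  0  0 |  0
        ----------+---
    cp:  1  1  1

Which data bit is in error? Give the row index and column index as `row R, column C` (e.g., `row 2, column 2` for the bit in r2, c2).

row 3, column 2

Recompute each row's even parity and compare to rp:
  r0: data parity 0, sent rp 0 → ok
  r1: data parity 1, sent rp 1 → ok
  r2: data parity 0, sent rp 0 → ok
  r3: data parity 1, sent rp 0 → mismatch
  r4: data parity 0, sent rp 0 → ok
Recompute each column's even parity and compare to cp:
  c0: data parity 1, sent cp 1 → ok
  c1: data parity 1, sent cp 1 → ok
  c2: data parity 0, sent cp 1 → mismatch
Exactly one row (r3) and one column (c2) fail → the flipped bit is at their intersection.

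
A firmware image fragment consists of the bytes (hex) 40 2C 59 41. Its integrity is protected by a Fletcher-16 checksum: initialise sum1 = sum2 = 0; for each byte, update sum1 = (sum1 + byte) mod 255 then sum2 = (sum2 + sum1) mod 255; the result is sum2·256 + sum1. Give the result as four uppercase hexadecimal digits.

Running sums (mod 255):
  after byte 0 (40): sum1=64, sum2=64
  after byte 1 (2C): sum1=108, sum2=172
  after byte 2 (59): sum1=197, sum2=114
  after byte 3 (41): sum1=7, sum2=121
Checksum = sum2·256 + sum1 = 121·256 + 7 = 30983 = 0x7907.

7907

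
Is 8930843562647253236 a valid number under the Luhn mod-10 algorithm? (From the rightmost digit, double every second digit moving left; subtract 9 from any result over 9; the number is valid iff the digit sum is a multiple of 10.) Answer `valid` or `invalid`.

valid

From the right, keep odd positions and double even positions (subtract 9 from any doubled value over 9):
  doubled (positions 2,4,...): 6 6 4 8 4 1 8 0 9 → sum 46
  kept (positions 1,3,...): 6 2 5 7 6 6 3 8 3 8 → sum 54
Total = 100.
100 mod 10 = 0, so the number is valid.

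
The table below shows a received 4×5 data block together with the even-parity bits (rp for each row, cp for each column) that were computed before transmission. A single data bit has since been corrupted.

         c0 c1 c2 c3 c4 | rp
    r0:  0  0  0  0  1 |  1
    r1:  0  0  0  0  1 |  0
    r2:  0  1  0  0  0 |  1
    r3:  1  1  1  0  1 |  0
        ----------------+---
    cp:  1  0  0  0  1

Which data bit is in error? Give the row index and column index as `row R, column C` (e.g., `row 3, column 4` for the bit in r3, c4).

row 1, column 2

Recompute each row's even parity and compare to rp:
  r0: data parity 1, sent rp 1 → ok
  r1: data parity 1, sent rp 0 → mismatch
  r2: data parity 1, sent rp 1 → ok
  r3: data parity 0, sent rp 0 → ok
Recompute each column's even parity and compare to cp:
  c0: data parity 1, sent cp 1 → ok
  c1: data parity 0, sent cp 0 → ok
  c2: data parity 1, sent cp 0 → mismatch
  c3: data parity 0, sent cp 0 → ok
  c4: data parity 1, sent cp 1 → ok
Exactly one row (r1) and one column (c2) fail → the flipped bit is at their intersection.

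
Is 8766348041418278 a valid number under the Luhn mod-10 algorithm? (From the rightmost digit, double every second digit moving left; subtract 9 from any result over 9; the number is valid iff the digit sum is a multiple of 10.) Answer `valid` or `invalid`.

From the right, keep odd positions and double even positions (subtract 9 from any doubled value over 9):
  doubled (positions 2,4,...): 5 7 8 8 7 6 3 7 → sum 51
  kept (positions 1,3,...): 8 2 1 1 0 4 6 7 → sum 29
Total = 80.
80 mod 10 = 0, so the number is valid.

valid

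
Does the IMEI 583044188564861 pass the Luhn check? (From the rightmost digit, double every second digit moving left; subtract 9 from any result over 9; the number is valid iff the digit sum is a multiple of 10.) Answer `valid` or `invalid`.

From the right, keep odd positions and double even positions (subtract 9 from any doubled value over 9):
  doubled (positions 2,4,...): 3 8 1 7 8 0 7 → sum 34
  kept (positions 1,3,...): 1 8 6 8 1 4 3 5 → sum 36
Total = 70.
70 mod 10 = 0, so the number is valid.

valid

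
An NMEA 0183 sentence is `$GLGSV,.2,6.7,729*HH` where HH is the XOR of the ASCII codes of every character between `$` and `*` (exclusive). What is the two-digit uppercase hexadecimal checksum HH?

6A

XOR the ASCII codes of the payload characters:
  'G' = 0x47 → acc = 0x47
  'L' = 0x4C → acc = 0x0B
  'G' = 0x47 → acc = 0x4C
  'S' = 0x53 → acc = 0x1F
  'V' = 0x56 → acc = 0x49
  ',' = 0x2C → acc = 0x65
  '.' = 0x2E → acc = 0x4B
  '2' = 0x32 → acc = 0x79
  ',' = 0x2C → acc = 0x55
  '6' = 0x36 → acc = 0x63
  '.' = 0x2E → acc = 0x4D
  '7' = 0x37 → acc = 0x7A
  ',' = 0x2C → acc = 0x56
  '7' = 0x37 → acc = 0x61
  '2' = 0x32 → acc = 0x53
  '9' = 0x39 → acc = 0x6A
Checksum = 0x6A.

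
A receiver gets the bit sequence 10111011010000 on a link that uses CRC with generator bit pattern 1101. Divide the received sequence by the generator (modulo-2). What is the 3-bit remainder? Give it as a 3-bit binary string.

000

Modulo-2 division of 10111011010000 by 1101:
  pos 0: 1011 XOR 1101 = 0110
  pos 1: 1101 XOR 1101 = 0000
  pos 6: 1101 XOR 1101 = 0000
Remainder = 000 (zero — the frame passes the CRC check).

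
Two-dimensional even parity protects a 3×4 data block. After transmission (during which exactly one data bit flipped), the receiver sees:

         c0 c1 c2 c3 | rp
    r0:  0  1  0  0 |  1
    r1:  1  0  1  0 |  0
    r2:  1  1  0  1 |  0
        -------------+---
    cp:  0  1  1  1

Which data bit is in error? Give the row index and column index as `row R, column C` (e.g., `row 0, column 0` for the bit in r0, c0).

row 2, column 1

Recompute each row's even parity and compare to rp:
  r0: data parity 1, sent rp 1 → ok
  r1: data parity 0, sent rp 0 → ok
  r2: data parity 1, sent rp 0 → mismatch
Recompute each column's even parity and compare to cp:
  c0: data parity 0, sent cp 0 → ok
  c1: data parity 0, sent cp 1 → mismatch
  c2: data parity 1, sent cp 1 → ok
  c3: data parity 1, sent cp 1 → ok
Exactly one row (r2) and one column (c1) fail → the flipped bit is at their intersection.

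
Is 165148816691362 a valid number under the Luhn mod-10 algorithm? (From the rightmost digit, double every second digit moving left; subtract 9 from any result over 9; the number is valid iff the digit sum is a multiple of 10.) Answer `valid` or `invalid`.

From the right, keep odd positions and double even positions (subtract 9 from any doubled value over 9):
  doubled (positions 2,4,...): 3 2 3 2 7 2 3 → sum 22
  kept (positions 1,3,...): 2 3 9 6 8 4 5 1 → sum 38
Total = 60.
60 mod 10 = 0, so the number is valid.

valid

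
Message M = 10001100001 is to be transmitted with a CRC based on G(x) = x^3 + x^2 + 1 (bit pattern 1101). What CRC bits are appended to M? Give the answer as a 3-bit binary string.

101

Append 3 zeros: 10001100001000. Divide by 1101 (XOR where the leading bit is 1):
  pos 0: 1000 XOR 1101 = 0101
  pos 1: 1011 XOR 1101 = 0110
  pos 2: 1101 XOR 1101 = 0000
  pos 10: 1000 XOR 1101 = 0101
Remainder (last 3 bits) = 101. This is the CRC / FCS.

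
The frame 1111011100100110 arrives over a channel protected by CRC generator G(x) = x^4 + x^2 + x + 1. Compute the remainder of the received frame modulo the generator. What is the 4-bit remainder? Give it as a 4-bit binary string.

Modulo-2 division of 1111011100100110 by 10111:
  pos 0: 11110 XOR 10111 = 01001
  pos 1: 10011 XOR 10111 = 00100
  pos 3: 10011 XOR 10111 = 00100
  pos 5: 10000 XOR 10111 = 00111
  pos 7: 11110 XOR 10111 = 01001
  pos 8: 10010 XOR 10111 = 00101
  pos 10: 10111 XOR 10111 = 00000
Remainder = 0000 (zero — the frame passes the CRC check).

0000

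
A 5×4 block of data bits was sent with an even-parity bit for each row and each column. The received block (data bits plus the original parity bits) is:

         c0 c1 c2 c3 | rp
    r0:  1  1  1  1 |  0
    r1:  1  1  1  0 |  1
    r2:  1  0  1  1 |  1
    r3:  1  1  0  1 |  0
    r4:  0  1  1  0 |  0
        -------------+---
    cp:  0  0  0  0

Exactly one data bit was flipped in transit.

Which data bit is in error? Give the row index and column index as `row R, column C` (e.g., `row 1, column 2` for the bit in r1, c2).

row 3, column 3

Recompute each row's even parity and compare to rp:
  r0: data parity 0, sent rp 0 → ok
  r1: data parity 1, sent rp 1 → ok
  r2: data parity 1, sent rp 1 → ok
  r3: data parity 1, sent rp 0 → mismatch
  r4: data parity 0, sent rp 0 → ok
Recompute each column's even parity and compare to cp:
  c0: data parity 0, sent cp 0 → ok
  c1: data parity 0, sent cp 0 → ok
  c2: data parity 0, sent cp 0 → ok
  c3: data parity 1, sent cp 0 → mismatch
Exactly one row (r3) and one column (c3) fail → the flipped bit is at their intersection.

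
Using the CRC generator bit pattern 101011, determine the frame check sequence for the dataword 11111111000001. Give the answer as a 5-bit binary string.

Append 5 zeros: 1111111100000100000. Divide by 101011 (XOR where the leading bit is 1):
  pos 0: 111111 XOR 101011 = 010100
  pos 1: 101001 XOR 101011 = 000010
  pos 5: 101000 XOR 101011 = 000011
  pos 9: 110010 XOR 101011 = 011001
  pos 10: 110010 XOR 101011 = 011001
  pos 11: 110010 XOR 101011 = 011001
  pos 12: 110010 XOR 101011 = 011001
  pos 13: 110010 XOR 101011 = 011001
Remainder (last 5 bits) = 11001. This is the CRC / FCS.

11001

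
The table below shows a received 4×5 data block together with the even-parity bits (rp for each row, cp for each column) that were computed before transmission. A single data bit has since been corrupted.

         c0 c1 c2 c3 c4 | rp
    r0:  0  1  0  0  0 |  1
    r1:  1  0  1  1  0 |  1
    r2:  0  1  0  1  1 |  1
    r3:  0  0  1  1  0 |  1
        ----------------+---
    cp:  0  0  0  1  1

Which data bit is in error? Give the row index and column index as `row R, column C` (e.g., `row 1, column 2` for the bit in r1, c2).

Recompute each row's even parity and compare to rp:
  r0: data parity 1, sent rp 1 → ok
  r1: data parity 1, sent rp 1 → ok
  r2: data parity 1, sent rp 1 → ok
  r3: data parity 0, sent rp 1 → mismatch
Recompute each column's even parity and compare to cp:
  c0: data parity 1, sent cp 0 → mismatch
  c1: data parity 0, sent cp 0 → ok
  c2: data parity 0, sent cp 0 → ok
  c3: data parity 1, sent cp 1 → ok
  c4: data parity 1, sent cp 1 → ok
Exactly one row (r3) and one column (c0) fail → the flipped bit is at their intersection.

row 3, column 0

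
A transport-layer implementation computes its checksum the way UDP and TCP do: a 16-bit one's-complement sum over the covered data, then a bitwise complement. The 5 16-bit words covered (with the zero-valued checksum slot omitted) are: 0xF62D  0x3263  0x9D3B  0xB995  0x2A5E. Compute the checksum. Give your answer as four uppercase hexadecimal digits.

One's-complement addition (fold any carry out of bit 15 back into bit 0):
  0xF62D + 0x3263 = 0x12890 → wrap carry → 0x2891
  0x2891 + 0x9D3B = 0x0C5CC
  0xC5CC + 0xB995 = 0x17F61 → wrap carry → 0x7F62
  0x7F62 + 0x2A5E = 0x0A9C0
One's-complement sum = 0xA9C0.
Checksum = ~0xA9C0 & 0xFFFF = 0x563F.

563F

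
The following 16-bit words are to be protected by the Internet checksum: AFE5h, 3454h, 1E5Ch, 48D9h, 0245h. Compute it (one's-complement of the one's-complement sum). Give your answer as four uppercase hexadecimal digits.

B24B

One's-complement addition (fold any carry out of bit 15 back into bit 0):
  0xAFE5 + 0x3454 = 0x0E439
  0xE439 + 0x1E5C = 0x10295 → wrap carry → 0x0296
  0x0296 + 0x48D9 = 0x04B6F
  0x4B6F + 0x0245 = 0x04DB4
One's-complement sum = 0x4DB4.
Checksum = ~0x4DB4 & 0xFFFF = 0xB24B.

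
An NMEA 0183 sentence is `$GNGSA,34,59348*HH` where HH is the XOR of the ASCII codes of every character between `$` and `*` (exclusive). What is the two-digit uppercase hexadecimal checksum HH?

XOR the ASCII codes of the payload characters:
  'G' = 0x47 → acc = 0x47
  'N' = 0x4E → acc = 0x09
  'G' = 0x47 → acc = 0x4E
  'S' = 0x53 → acc = 0x1D
  'A' = 0x41 → acc = 0x5C
  ',' = 0x2C → acc = 0x70
  '3' = 0x33 → acc = 0x43
  '4' = 0x34 → acc = 0x77
  ',' = 0x2C → acc = 0x5B
  '5' = 0x35 → acc = 0x6E
  '9' = 0x39 → acc = 0x57
  '3' = 0x33 → acc = 0x64
  '4' = 0x34 → acc = 0x50
  '8' = 0x38 → acc = 0x68
Checksum = 0x68.

68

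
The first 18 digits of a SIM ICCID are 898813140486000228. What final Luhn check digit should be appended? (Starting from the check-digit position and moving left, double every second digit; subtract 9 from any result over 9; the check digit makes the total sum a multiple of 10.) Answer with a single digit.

Partial digits right→left: 8 2 2 0 0 0 6 8 4 0 4 1 3 1 8 8 9 8
Double every second digit counting from the check-digit position (so the 1st, 3rd, 5th, ... of the partial from the right).
  doubled (with −9 where >9): 7 4 0 3 8 8 6 7 9 → sum 52
  kept as-is: 2 0 0 8 0 1 1 8 8 → sum 28
Total = 52 + 28 = 80.
Check digit = (10 − (80 mod 10)) mod 10 = 0.

0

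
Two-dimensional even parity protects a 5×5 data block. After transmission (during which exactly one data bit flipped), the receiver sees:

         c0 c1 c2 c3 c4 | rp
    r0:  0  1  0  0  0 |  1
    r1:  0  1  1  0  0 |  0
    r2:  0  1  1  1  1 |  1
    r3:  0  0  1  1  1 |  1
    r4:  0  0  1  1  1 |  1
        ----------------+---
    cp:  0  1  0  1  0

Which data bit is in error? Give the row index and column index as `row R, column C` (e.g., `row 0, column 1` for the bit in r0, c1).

row 2, column 4

Recompute each row's even parity and compare to rp:
  r0: data parity 1, sent rp 1 → ok
  r1: data parity 0, sent rp 0 → ok
  r2: data parity 0, sent rp 1 → mismatch
  r3: data parity 1, sent rp 1 → ok
  r4: data parity 1, sent rp 1 → ok
Recompute each column's even parity and compare to cp:
  c0: data parity 0, sent cp 0 → ok
  c1: data parity 1, sent cp 1 → ok
  c2: data parity 0, sent cp 0 → ok
  c3: data parity 1, sent cp 1 → ok
  c4: data parity 1, sent cp 0 → mismatch
Exactly one row (r2) and one column (c4) fail → the flipped bit is at their intersection.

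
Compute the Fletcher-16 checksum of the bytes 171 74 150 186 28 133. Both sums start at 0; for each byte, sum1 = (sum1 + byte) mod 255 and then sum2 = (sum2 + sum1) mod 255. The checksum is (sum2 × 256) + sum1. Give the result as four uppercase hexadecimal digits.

C1E8

Running sums (mod 255):
  after byte 0 (171): sum1=171, sum2=171
  after byte 1 (74): sum1=245, sum2=161
  after byte 2 (150): sum1=140, sum2=46
  after byte 3 (186): sum1=71, sum2=117
  after byte 4 (28): sum1=99, sum2=216
  after byte 5 (133): sum1=232, sum2=193
Checksum = sum2·256 + sum1 = 193·256 + 232 = 49640 = 0xC1E8.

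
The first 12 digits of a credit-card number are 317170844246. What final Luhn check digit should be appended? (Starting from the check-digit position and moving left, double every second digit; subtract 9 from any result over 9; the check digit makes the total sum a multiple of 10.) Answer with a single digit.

8

Partial digits right→left: 6 4 2 4 4 8 0 7 1 7 1 3
Double every second digit counting from the check-digit position (so the 1st, 3rd, 5th, ... of the partial from the right).
  doubled (with −9 where >9): 3 4 8 0 2 2 → sum 19
  kept as-is: 4 4 8 7 7 3 → sum 33
Total = 19 + 33 = 52.
Check digit = (10 − (52 mod 10)) mod 10 = 8.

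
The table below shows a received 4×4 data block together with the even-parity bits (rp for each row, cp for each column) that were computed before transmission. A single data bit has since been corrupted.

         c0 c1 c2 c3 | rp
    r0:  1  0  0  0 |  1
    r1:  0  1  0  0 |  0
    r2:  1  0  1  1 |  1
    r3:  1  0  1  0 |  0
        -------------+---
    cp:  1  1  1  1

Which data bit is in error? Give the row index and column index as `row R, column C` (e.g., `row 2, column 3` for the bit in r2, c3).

Recompute each row's even parity and compare to rp:
  r0: data parity 1, sent rp 1 → ok
  r1: data parity 1, sent rp 0 → mismatch
  r2: data parity 1, sent rp 1 → ok
  r3: data parity 0, sent rp 0 → ok
Recompute each column's even parity and compare to cp:
  c0: data parity 1, sent cp 1 → ok
  c1: data parity 1, sent cp 1 → ok
  c2: data parity 0, sent cp 1 → mismatch
  c3: data parity 1, sent cp 1 → ok
Exactly one row (r1) and one column (c2) fail → the flipped bit is at their intersection.

row 1, column 2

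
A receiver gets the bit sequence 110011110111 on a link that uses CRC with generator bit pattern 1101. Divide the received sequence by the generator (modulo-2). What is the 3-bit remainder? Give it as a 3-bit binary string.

Modulo-2 division of 110011110111 by 1101:
  pos 0: 1100 XOR 1101 = 0001
  pos 3: 1111 XOR 1101 = 0010
  pos 5: 1010 XOR 1101 = 0111
  pos 6: 1111 XOR 1101 = 0010
  pos 8: 1011 XOR 1101 = 0110
Remainder = 110 (nonzero — an error is detected).

110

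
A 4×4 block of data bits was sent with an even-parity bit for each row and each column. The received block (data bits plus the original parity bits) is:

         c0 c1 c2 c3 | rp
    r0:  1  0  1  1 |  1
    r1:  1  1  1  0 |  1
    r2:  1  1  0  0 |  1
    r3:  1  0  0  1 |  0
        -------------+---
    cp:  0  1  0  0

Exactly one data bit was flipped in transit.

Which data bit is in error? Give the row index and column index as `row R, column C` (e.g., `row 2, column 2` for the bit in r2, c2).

Recompute each row's even parity and compare to rp:
  r0: data parity 1, sent rp 1 → ok
  r1: data parity 1, sent rp 1 → ok
  r2: data parity 0, sent rp 1 → mismatch
  r3: data parity 0, sent rp 0 → ok
Recompute each column's even parity and compare to cp:
  c0: data parity 0, sent cp 0 → ok
  c1: data parity 0, sent cp 1 → mismatch
  c2: data parity 0, sent cp 0 → ok
  c3: data parity 0, sent cp 0 → ok
Exactly one row (r2) and one column (c1) fail → the flipped bit is at their intersection.

row 2, column 1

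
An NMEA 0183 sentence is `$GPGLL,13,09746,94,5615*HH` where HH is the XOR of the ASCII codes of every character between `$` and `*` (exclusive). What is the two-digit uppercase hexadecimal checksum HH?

64

XOR the ASCII codes of the payload characters:
  'G' = 0x47 → acc = 0x47
  'P' = 0x50 → acc = 0x17
  'G' = 0x47 → acc = 0x50
  'L' = 0x4C → acc = 0x1C
  'L' = 0x4C → acc = 0x50
  ',' = 0x2C → acc = 0x7C
  '1' = 0x31 → acc = 0x4D
  '3' = 0x33 → acc = 0x7E
  ',' = 0x2C → acc = 0x52
  '0' = 0x30 → acc = 0x62
  '9' = 0x39 → acc = 0x5B
  '7' = 0x37 → acc = 0x6C
  '4' = 0x34 → acc = 0x58
  '6' = 0x36 → acc = 0x6E
  ',' = 0x2C → acc = 0x42
  '9' = 0x39 → acc = 0x7B
  '4' = 0x34 → acc = 0x4F
  ',' = 0x2C → acc = 0x63
  '5' = 0x35 → acc = 0x56
  '6' = 0x36 → acc = 0x60
  '1' = 0x31 → acc = 0x51
  '5' = 0x35 → acc = 0x64
Checksum = 0x64.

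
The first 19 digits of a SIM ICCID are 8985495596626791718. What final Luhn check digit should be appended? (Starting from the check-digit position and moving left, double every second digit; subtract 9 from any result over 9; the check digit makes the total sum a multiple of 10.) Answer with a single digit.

Partial digits right→left: 8 1 7 1 9 7 6 2 6 6 9 5 5 9 4 5 8 9 8
Double every second digit counting from the check-digit position (so the 1st, 3rd, 5th, ... of the partial from the right).
  doubled (with −9 where >9): 7 5 9 3 3 9 1 8 7 7 → sum 59
  kept as-is: 1 1 7 2 6 5 9 5 9 → sum 45
Total = 59 + 45 = 104.
Check digit = (10 − (104 mod 10)) mod 10 = 6.

6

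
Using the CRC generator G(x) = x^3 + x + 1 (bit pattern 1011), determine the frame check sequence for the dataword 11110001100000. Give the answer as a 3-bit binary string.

100

Append 3 zeros: 11110001100000000. Divide by 1011 (XOR where the leading bit is 1):
  pos 0: 1111 XOR 1011 = 0100
  pos 1: 1000 XOR 1011 = 0011
  pos 3: 1100 XOR 1011 = 0111
  pos 4: 1111 XOR 1011 = 0100
  pos 5: 1001 XOR 1011 = 0010
  pos 7: 1000 XOR 1011 = 0011
  pos 9: 1100 XOR 1011 = 0111
  pos 10: 1110 XOR 1011 = 0101
  pos 11: 1010 XOR 1011 = 0001
Remainder (last 3 bits) = 100. This is the CRC / FCS.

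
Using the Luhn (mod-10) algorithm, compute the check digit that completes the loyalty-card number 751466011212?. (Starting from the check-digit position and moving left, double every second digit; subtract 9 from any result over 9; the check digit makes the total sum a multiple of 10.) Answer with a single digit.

2

Partial digits right→left: 2 1 2 1 1 0 6 6 4 1 5 7
Double every second digit counting from the check-digit position (so the 1st, 3rd, 5th, ... of the partial from the right).
  doubled (with −9 where >9): 4 4 2 3 8 1 → sum 22
  kept as-is: 1 1 0 6 1 7 → sum 16
Total = 22 + 16 = 38.
Check digit = (10 − (38 mod 10)) mod 10 = 2.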